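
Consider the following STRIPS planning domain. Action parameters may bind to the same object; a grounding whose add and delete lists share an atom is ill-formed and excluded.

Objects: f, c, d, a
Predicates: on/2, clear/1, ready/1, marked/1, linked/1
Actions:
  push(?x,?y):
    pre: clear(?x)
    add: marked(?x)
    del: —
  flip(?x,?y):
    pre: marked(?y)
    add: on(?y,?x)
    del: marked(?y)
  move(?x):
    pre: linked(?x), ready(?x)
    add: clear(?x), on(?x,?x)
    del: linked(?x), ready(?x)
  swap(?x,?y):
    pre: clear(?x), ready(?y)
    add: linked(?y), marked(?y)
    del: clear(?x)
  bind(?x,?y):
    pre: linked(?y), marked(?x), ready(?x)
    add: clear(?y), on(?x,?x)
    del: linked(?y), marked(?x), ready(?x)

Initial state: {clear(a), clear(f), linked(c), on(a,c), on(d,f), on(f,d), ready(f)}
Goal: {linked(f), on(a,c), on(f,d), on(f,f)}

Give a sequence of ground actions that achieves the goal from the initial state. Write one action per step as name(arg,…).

swap(f,f); flip(f,f)

1. swap(f,f)  →  {clear(a), linked(c), linked(f), marked(f), on(a,c), on(d,f), on(f,d), ready(f)}
2. flip(f,f)  →  {clear(a), linked(c), linked(f), on(a,c), on(d,f), on(f,d), on(f,f), ready(f)}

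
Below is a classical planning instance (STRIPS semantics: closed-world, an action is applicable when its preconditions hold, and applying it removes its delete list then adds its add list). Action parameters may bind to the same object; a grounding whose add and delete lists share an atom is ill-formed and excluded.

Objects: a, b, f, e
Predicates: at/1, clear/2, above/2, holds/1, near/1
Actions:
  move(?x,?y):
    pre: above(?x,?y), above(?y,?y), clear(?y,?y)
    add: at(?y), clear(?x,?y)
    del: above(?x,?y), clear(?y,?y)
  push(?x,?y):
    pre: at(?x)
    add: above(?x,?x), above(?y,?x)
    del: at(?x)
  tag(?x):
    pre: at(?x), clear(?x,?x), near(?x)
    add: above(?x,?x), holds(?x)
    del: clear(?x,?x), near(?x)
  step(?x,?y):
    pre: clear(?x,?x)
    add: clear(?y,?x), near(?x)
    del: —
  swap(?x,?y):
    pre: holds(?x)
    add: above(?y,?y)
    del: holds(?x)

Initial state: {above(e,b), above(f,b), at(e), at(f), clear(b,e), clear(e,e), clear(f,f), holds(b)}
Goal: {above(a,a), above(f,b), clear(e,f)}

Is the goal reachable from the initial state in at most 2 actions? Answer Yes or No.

Yes

1. step(f,e)  →  {above(e,b), above(f,b), at(e), at(f), clear(b,e), clear(e,e), clear(e,f), clear(f,f), holds(b), near(f)}
2. swap(b,a)  →  {above(a,a), above(e,b), above(f,b), at(e), at(f), clear(b,e), clear(e,e), clear(e,f), clear(f,f), near(f)}
optimal plan length = 2; 2 ≤ 2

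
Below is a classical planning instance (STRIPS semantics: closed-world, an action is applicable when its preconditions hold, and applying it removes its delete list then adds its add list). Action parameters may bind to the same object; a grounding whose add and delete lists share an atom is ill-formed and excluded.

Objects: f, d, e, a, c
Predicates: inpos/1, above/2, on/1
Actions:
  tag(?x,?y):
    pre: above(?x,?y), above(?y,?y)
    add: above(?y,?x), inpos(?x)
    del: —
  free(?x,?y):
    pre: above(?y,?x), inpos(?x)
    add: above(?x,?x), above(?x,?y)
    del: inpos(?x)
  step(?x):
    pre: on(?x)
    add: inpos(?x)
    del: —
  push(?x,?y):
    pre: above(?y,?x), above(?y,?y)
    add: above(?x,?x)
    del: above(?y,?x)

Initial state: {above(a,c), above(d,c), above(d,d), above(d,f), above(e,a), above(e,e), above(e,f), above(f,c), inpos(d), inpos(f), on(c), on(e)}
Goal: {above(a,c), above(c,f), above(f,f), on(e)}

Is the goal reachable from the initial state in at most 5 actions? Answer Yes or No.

Yes

1. free(f,d)  →  {above(a,c), above(d,c), above(d,d), above(d,f), above(e,a), above(e,e), above(e,f), above(f,c), above(f,d), above(f,f), inpos(d), on(c), on(e)}
2. step(c)  →  {above(a,c), above(d,c), above(d,d), above(d,f), above(e,a), above(e,e), above(e,f), above(f,c), above(f,d), above(f,f), inpos(c), inpos(d), on(c), on(e)}
3. free(c,f)  →  {above(a,c), above(c,c), above(c,f), above(d,c), above(d,d), above(d,f), above(e,a), above(e,e), above(e,f), above(f,c), above(f,d), above(f,f), inpos(d), on(c), on(e)}
optimal plan length = 3; 3 ≤ 5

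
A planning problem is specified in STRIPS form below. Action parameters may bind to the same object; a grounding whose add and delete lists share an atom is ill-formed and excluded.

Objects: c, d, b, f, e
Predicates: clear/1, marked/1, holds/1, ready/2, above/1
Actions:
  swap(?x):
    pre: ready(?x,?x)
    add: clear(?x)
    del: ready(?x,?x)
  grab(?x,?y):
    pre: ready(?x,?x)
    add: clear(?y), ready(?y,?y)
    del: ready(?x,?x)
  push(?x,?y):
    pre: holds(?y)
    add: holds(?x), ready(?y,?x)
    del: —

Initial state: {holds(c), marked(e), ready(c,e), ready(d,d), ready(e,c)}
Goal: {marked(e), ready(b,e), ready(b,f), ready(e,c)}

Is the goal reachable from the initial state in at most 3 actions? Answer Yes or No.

1. push(b,c)  →  {holds(b), holds(c), marked(e), ready(c,b), ready(c,e), ready(d,d), ready(e,c)}
2. push(f,b)  →  {holds(b), holds(c), holds(f), marked(e), ready(b,f), ready(c,b), ready(c,e), ready(d,d), ready(e,c)}
3. push(e,b)  →  {holds(b), holds(c), holds(e), holds(f), marked(e), ready(b,e), ready(b,f), ready(c,b), ready(c,e), ready(d,d), ready(e,c)}
optimal plan length = 3; 3 ≤ 3

Yes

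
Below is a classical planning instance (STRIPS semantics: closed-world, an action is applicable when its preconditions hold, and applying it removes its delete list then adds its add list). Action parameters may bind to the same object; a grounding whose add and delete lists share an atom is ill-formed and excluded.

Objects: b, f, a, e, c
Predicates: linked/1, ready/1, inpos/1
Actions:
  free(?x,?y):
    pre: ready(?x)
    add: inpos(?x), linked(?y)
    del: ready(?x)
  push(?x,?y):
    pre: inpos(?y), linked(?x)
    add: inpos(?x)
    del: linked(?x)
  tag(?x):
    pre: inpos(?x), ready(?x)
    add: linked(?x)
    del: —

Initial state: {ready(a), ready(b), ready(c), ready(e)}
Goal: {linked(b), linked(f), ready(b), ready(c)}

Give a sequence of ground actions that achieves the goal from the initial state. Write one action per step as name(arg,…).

1. free(a,b)  →  {inpos(a), linked(b), ready(b), ready(c), ready(e)}
2. free(e,f)  →  {inpos(a), inpos(e), linked(b), linked(f), ready(b), ready(c)}

free(a,b); free(e,f)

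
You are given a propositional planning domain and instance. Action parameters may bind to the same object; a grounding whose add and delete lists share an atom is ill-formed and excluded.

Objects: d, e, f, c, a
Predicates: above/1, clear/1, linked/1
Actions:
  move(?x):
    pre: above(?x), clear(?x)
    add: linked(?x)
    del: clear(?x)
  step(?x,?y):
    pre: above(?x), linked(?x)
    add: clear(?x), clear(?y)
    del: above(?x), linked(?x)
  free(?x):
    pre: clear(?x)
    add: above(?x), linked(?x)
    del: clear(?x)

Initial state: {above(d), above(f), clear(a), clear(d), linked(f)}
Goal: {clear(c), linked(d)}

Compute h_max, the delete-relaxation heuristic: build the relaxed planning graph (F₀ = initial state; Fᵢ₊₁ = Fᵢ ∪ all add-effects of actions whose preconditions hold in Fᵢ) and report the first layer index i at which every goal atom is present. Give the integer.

F0 = init (5 atoms)
F1 = F0 ∪ {above(a), clear(c), clear(e), clear(f), linked(a), linked(d)}  (11 atoms)
goal ⊆ F1  ⇒  h_max = 1

1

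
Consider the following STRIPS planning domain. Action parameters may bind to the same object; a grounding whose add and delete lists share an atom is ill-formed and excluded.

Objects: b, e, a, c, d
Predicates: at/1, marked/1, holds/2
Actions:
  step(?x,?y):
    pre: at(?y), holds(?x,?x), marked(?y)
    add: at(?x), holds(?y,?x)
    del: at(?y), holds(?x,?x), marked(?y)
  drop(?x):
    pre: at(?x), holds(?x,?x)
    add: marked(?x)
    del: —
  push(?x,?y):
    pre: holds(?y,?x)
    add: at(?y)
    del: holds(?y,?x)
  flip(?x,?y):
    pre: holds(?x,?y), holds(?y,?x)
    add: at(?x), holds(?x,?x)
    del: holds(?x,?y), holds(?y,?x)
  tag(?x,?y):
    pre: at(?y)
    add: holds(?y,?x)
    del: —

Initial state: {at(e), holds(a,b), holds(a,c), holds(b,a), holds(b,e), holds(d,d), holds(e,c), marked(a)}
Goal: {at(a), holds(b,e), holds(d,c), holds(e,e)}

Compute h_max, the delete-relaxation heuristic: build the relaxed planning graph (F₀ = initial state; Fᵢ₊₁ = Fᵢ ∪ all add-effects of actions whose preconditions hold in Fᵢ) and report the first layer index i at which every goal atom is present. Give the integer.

F0 = init (8 atoms)
F1 = F0 ∪ {at(a), at(b), at(d), holds(a,a), holds(b,b), holds(e,a), holds(e,b), holds(e,d), holds(e,e)}  (17 atoms)
F2 = F1 ∪ {holds(a,d), holds(a,e), holds(b,c), holds(b,d), holds(d,a), holds(d,b), holds(d,c), holds(d,e), marked(b), marked(d), marked(e)}  (28 atoms)
goal ⊆ F2  ⇒  h_max = 2

2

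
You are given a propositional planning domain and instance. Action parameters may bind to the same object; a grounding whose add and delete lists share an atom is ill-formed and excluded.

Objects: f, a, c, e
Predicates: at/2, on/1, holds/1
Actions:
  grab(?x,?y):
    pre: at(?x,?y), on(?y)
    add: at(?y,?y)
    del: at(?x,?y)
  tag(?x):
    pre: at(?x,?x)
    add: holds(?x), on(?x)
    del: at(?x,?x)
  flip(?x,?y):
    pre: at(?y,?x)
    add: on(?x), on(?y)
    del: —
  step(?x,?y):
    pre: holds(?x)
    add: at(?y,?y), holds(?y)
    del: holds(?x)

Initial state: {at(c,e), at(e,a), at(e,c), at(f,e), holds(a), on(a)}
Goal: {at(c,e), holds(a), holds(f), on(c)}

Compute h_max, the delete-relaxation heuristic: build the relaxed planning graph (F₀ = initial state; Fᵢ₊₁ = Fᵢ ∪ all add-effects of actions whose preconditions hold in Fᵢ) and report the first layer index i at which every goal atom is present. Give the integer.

1

F0 = init (6 atoms)
F1 = F0 ∪ {at(a,a), at(c,c), at(e,e), at(f,f), holds(c), holds(e), holds(f), on(c), on(e), on(f)}  (16 atoms)
goal ⊆ F1  ⇒  h_max = 1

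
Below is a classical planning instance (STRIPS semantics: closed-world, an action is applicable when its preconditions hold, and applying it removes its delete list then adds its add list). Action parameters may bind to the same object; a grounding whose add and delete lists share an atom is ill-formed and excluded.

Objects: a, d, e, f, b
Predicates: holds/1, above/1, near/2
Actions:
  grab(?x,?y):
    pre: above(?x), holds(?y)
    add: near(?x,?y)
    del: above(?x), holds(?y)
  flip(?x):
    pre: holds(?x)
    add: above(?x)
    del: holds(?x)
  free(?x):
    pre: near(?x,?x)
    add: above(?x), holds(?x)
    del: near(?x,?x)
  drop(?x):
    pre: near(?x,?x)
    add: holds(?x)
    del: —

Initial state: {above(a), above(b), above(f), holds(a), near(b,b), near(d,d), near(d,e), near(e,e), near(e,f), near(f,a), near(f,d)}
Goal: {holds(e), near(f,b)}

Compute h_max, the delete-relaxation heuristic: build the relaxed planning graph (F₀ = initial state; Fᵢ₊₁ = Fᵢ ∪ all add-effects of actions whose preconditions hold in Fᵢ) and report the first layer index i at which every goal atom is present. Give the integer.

2

F0 = init (11 atoms)
F1 = F0 ∪ {above(d), above(e), holds(b), holds(d), holds(e), near(a,a), near(b,a)}  (18 atoms)
F2 = F1 ∪ {near(a,b), near(a,d), near(a,e), near(b,d), near(b,e), near(d,a), near(d,b), near(e,a), near(e,b), near(e,d), near(f,b), near(f,e)}  (30 atoms)
goal ⊆ F2  ⇒  h_max = 2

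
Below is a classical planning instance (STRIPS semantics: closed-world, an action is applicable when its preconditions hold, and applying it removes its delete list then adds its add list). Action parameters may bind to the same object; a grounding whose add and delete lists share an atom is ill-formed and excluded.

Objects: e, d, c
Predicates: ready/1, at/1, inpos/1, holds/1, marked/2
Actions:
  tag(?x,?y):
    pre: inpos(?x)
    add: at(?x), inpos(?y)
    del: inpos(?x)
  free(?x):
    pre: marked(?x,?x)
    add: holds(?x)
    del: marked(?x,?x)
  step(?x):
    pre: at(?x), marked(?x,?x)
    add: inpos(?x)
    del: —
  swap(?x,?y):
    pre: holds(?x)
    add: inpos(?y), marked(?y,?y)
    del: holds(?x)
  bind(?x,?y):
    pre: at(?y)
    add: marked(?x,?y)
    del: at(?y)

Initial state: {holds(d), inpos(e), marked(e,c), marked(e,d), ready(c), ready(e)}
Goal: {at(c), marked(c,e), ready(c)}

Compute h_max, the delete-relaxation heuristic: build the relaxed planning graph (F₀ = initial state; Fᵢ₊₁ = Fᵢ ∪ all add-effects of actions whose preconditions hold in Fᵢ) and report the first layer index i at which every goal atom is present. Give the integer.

2

F0 = init (6 atoms)
F1 = F0 ∪ {at(e), inpos(c), inpos(d), marked(c,c), marked(d,d), marked(e,e)}  (12 atoms)
F2 = F1 ∪ {at(c), at(d), holds(c), holds(e), marked(c,e), marked(d,e)}  (18 atoms)
goal ⊆ F2  ⇒  h_max = 2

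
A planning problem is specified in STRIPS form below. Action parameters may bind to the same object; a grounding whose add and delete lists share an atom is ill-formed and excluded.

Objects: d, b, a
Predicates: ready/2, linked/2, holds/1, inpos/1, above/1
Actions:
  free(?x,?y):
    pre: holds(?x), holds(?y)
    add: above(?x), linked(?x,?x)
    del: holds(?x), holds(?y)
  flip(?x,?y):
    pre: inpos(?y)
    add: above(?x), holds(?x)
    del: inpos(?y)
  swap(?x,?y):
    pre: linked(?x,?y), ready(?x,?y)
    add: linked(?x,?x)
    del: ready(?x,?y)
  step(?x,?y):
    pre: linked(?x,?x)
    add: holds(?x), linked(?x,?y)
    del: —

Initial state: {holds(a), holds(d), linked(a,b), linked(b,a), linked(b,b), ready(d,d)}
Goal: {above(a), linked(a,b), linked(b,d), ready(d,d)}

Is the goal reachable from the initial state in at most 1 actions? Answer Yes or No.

1. free(a,d)  →  {above(a), linked(a,a), linked(a,b), linked(b,a), linked(b,b), ready(d,d)}
2. step(b,d)  →  {above(a), holds(b), linked(a,a), linked(a,b), linked(b,a), linked(b,b), linked(b,d), ready(d,d)}
optimal plan length = 2; 2 > 1

No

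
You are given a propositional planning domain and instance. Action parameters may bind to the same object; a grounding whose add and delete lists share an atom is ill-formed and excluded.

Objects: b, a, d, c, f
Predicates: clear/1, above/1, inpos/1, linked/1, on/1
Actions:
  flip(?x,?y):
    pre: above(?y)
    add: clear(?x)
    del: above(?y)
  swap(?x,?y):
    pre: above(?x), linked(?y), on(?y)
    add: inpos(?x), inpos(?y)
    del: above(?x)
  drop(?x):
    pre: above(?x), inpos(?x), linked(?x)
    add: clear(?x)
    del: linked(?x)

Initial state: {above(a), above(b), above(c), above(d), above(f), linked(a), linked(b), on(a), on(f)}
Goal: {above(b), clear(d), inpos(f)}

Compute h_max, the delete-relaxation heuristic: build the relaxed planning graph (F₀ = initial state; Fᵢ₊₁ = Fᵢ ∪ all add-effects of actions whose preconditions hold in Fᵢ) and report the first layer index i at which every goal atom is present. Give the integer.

F0 = init (9 atoms)
F1 = F0 ∪ {clear(a), clear(b), clear(c), clear(d), clear(f), inpos(a), inpos(b), inpos(c), inpos(d), inpos(f)}  (19 atoms)
goal ⊆ F1  ⇒  h_max = 1

1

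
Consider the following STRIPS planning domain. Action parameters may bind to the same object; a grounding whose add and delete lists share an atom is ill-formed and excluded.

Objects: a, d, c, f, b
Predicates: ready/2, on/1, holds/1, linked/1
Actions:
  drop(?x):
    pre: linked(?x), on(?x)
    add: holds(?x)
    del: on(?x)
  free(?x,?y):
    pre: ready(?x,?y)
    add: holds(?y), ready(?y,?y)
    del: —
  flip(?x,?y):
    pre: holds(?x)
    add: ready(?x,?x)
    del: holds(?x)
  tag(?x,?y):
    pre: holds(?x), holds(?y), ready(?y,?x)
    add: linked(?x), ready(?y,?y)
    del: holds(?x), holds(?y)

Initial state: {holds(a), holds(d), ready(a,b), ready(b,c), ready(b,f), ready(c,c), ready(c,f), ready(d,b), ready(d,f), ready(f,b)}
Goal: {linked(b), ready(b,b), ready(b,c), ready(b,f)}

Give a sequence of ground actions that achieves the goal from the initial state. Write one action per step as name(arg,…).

free(a,b); tag(b,a)

1. free(a,b)  →  {holds(a), holds(b), holds(d), ready(a,b), ready(b,b), ready(b,c), ready(b,f), ready(c,c), ready(c,f), ready(d,b), ready(d,f), ready(f,b)}
2. tag(b,a)  →  {holds(d), linked(b), ready(a,a), ready(a,b), ready(b,b), ready(b,c), ready(b,f), ready(c,c), ready(c,f), ready(d,b), ready(d,f), ready(f,b)}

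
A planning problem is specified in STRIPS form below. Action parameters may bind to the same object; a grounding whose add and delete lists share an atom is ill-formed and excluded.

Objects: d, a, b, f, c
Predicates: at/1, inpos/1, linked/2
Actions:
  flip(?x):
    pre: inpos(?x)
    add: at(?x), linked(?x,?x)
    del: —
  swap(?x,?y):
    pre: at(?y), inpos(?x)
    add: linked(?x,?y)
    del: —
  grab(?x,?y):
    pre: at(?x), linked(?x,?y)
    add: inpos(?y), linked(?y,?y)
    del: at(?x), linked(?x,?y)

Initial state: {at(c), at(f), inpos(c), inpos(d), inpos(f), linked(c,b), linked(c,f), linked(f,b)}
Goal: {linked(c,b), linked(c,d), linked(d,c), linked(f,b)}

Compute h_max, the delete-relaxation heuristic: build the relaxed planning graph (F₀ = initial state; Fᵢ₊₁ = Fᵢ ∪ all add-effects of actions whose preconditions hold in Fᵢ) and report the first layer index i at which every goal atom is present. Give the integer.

2

F0 = init (8 atoms)
F1 = F0 ∪ {at(d), inpos(b), linked(b,b), linked(c,c), linked(d,c), linked(d,d), linked(d,f), linked(f,c), linked(f,f)}  (17 atoms)
F2 = F1 ∪ {at(b), linked(b,c), linked(b,d), linked(b,f), linked(c,d), linked(f,d)}  (23 atoms)
goal ⊆ F2  ⇒  h_max = 2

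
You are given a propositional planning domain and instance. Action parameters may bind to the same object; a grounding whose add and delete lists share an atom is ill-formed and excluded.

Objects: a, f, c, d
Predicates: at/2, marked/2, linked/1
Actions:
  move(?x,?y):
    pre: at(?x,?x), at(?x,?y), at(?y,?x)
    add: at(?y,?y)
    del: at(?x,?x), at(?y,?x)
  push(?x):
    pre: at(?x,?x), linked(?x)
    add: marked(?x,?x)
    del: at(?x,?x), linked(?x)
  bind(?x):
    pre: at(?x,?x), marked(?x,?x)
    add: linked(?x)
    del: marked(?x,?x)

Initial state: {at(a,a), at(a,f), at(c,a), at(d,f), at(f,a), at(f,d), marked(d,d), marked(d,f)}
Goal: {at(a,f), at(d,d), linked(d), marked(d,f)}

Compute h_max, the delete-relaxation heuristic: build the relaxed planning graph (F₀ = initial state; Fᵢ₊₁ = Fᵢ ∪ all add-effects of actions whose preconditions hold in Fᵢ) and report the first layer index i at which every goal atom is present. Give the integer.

3

F0 = init (8 atoms)
F1 = F0 ∪ {at(f,f)}  (9 atoms)
F2 = F1 ∪ {at(d,d)}  (10 atoms)
F3 = F2 ∪ {linked(d)}  (11 atoms)
goal ⊆ F3  ⇒  h_max = 3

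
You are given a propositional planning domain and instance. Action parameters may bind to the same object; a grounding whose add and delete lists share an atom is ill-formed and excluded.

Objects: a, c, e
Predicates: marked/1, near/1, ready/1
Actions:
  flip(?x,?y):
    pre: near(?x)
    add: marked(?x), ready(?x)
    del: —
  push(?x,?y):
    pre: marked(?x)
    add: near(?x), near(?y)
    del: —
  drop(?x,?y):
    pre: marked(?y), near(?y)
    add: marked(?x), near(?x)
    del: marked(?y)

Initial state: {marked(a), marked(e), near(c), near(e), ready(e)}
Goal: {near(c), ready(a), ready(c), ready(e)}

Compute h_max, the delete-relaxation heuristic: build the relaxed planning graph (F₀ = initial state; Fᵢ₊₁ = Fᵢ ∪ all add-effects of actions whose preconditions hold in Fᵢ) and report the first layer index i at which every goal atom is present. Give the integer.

F0 = init (5 atoms)
F1 = F0 ∪ {marked(c), near(a), ready(c)}  (8 atoms)
F2 = F1 ∪ {ready(a)}  (9 atoms)
goal ⊆ F2  ⇒  h_max = 2

2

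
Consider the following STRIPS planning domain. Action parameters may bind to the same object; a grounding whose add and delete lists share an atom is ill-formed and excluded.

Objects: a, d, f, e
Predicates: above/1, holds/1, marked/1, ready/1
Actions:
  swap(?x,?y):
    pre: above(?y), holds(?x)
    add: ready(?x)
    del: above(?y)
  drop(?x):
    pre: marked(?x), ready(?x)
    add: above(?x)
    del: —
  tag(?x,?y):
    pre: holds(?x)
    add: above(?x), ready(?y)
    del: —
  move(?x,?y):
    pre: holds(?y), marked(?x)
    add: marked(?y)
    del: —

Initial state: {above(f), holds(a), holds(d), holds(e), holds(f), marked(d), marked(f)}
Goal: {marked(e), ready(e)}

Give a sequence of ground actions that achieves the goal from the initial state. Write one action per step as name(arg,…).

swap(e,f); move(d,e)

1. swap(e,f)  →  {holds(a), holds(d), holds(e), holds(f), marked(d), marked(f), ready(e)}
2. move(d,e)  →  {holds(a), holds(d), holds(e), holds(f), marked(d), marked(e), marked(f), ready(e)}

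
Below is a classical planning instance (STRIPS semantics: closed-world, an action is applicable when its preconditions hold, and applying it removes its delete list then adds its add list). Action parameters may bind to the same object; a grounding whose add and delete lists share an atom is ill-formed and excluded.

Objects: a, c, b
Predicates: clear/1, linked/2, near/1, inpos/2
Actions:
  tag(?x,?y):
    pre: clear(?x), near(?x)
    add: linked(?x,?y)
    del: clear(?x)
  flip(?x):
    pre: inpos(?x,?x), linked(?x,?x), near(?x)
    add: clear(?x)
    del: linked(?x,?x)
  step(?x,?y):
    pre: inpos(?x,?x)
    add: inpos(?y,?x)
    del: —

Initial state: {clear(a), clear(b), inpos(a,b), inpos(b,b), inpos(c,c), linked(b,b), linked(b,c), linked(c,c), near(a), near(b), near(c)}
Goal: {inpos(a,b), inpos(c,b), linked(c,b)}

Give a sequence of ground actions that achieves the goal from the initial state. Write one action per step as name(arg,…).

flip(c); tag(c,b); step(b,c)

1. flip(c)  →  {clear(a), clear(b), clear(c), inpos(a,b), inpos(b,b), inpos(c,c), linked(b,b), linked(b,c), near(a), near(b), near(c)}
2. tag(c,b)  →  {clear(a), clear(b), inpos(a,b), inpos(b,b), inpos(c,c), linked(b,b), linked(b,c), linked(c,b), near(a), near(b), near(c)}
3. step(b,c)  →  {clear(a), clear(b), inpos(a,b), inpos(b,b), inpos(c,b), inpos(c,c), linked(b,b), linked(b,c), linked(c,b), near(a), near(b), near(c)}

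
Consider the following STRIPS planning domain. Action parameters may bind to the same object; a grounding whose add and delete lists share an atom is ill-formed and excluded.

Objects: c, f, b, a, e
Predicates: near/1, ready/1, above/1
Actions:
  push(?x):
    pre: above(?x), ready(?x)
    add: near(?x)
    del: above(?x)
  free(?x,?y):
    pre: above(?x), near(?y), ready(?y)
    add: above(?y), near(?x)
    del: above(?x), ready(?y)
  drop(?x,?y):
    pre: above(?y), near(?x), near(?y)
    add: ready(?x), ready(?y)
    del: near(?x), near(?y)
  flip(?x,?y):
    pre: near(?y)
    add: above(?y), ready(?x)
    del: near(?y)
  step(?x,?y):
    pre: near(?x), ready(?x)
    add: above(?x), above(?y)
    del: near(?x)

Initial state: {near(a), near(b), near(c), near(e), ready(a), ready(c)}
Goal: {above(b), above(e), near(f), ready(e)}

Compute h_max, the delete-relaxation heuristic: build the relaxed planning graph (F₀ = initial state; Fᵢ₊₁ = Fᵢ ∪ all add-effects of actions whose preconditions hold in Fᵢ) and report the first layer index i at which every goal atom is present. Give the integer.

2

F0 = init (6 atoms)
F1 = F0 ∪ {above(a), above(b), above(c), above(e), above(f), ready(b), ready(e), ready(f)}  (14 atoms)
F2 = F1 ∪ {near(f)}  (15 atoms)
goal ⊆ F2  ⇒  h_max = 2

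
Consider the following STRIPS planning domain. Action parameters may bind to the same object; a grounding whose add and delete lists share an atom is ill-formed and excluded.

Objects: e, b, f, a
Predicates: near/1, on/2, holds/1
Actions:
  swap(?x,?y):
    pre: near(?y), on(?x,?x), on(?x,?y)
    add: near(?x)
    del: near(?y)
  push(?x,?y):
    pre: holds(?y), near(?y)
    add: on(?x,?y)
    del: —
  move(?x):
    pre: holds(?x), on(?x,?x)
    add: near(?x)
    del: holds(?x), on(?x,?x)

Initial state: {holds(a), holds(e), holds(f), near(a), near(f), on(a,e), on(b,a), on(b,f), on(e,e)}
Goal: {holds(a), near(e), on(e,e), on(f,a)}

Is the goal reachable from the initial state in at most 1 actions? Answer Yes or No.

1. push(e,f)  →  {holds(a), holds(e), holds(f), near(a), near(f), on(a,e), on(b,a), on(b,f), on(e,e), on(e,f)}
2. swap(e,f)  →  {holds(a), holds(e), holds(f), near(a), near(e), on(a,e), on(b,a), on(b,f), on(e,e), on(e,f)}
3. push(f,a)  →  {holds(a), holds(e), holds(f), near(a), near(e), on(a,e), on(b,a), on(b,f), on(e,e), on(e,f), on(f,a)}
optimal plan length = 3; 3 > 1

No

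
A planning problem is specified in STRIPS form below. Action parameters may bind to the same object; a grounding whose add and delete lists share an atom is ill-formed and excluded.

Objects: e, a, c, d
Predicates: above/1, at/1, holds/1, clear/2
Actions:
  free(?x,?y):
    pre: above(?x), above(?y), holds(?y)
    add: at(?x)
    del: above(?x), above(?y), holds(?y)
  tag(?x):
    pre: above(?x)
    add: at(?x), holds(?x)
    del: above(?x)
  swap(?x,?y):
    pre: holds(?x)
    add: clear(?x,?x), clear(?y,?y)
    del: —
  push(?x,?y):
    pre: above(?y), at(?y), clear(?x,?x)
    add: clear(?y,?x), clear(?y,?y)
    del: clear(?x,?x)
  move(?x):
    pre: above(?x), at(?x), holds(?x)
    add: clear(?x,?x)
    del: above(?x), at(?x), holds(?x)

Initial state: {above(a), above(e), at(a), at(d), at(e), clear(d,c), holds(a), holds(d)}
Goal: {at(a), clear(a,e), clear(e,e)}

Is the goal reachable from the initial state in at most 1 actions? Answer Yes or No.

No

1. swap(a,e)  →  {above(a), above(e), at(a), at(d), at(e), clear(a,a), clear(d,c), clear(e,e), holds(a), holds(d)}
2. push(e,a)  →  {above(a), above(e), at(a), at(d), at(e), clear(a,a), clear(a,e), clear(d,c), holds(a), holds(d)}
3. swap(a,e)  →  {above(a), above(e), at(a), at(d), at(e), clear(a,a), clear(a,e), clear(d,c), clear(e,e), holds(a), holds(d)}
optimal plan length = 3; 3 > 1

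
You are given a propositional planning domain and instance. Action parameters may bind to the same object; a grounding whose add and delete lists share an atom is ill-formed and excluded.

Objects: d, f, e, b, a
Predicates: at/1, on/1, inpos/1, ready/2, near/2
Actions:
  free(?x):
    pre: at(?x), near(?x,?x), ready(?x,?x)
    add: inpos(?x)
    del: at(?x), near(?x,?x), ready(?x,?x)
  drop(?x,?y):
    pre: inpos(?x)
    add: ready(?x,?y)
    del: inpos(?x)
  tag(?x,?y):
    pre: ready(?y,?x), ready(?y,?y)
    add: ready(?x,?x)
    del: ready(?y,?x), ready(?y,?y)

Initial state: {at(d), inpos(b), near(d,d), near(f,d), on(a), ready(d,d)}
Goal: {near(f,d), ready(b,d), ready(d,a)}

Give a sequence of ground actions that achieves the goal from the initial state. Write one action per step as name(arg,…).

free(d); drop(d,a); drop(b,d)

1. free(d)  →  {inpos(b), inpos(d), near(f,d), on(a)}
2. drop(d,a)  →  {inpos(b), near(f,d), on(a), ready(d,a)}
3. drop(b,d)  →  {near(f,d), on(a), ready(b,d), ready(d,a)}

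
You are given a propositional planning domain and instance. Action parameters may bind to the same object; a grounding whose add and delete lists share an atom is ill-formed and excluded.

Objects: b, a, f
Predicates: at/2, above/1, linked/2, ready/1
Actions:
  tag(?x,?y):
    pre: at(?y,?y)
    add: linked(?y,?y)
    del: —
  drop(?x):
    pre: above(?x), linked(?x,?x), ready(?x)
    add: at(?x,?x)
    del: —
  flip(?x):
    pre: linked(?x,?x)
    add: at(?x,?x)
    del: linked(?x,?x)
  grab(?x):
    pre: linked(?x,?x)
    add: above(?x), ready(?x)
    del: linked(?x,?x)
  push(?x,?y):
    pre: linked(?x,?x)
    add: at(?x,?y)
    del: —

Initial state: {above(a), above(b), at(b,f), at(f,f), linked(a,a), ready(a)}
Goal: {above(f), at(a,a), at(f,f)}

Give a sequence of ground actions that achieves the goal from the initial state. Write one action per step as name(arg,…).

tag(b,f); drop(a); grab(f)

1. tag(b,f)  →  {above(a), above(b), at(b,f), at(f,f), linked(a,a), linked(f,f), ready(a)}
2. drop(a)  →  {above(a), above(b), at(a,a), at(b,f), at(f,f), linked(a,a), linked(f,f), ready(a)}
3. grab(f)  →  {above(a), above(b), above(f), at(a,a), at(b,f), at(f,f), linked(a,a), ready(a), ready(f)}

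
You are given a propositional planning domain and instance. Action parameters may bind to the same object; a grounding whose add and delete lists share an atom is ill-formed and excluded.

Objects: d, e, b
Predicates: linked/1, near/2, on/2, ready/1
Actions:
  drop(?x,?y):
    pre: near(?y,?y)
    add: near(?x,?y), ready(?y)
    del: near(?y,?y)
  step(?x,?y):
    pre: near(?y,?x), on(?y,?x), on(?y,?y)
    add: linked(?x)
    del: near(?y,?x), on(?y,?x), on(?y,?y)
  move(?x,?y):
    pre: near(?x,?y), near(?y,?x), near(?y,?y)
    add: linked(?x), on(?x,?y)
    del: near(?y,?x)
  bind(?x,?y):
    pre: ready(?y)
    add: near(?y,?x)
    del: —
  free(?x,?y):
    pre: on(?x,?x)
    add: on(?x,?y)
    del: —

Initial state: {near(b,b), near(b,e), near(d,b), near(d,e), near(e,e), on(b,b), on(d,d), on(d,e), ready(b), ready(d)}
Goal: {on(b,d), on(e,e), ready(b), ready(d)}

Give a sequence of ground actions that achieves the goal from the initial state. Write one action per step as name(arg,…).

move(e,e); free(b,d)

1. move(e,e)  →  {linked(e), near(b,b), near(b,e), near(d,b), near(d,e), on(b,b), on(d,d), on(d,e), on(e,e), ready(b), ready(d)}
2. free(b,d)  →  {linked(e), near(b,b), near(b,e), near(d,b), near(d,e), on(b,b), on(b,d), on(d,d), on(d,e), on(e,e), ready(b), ready(d)}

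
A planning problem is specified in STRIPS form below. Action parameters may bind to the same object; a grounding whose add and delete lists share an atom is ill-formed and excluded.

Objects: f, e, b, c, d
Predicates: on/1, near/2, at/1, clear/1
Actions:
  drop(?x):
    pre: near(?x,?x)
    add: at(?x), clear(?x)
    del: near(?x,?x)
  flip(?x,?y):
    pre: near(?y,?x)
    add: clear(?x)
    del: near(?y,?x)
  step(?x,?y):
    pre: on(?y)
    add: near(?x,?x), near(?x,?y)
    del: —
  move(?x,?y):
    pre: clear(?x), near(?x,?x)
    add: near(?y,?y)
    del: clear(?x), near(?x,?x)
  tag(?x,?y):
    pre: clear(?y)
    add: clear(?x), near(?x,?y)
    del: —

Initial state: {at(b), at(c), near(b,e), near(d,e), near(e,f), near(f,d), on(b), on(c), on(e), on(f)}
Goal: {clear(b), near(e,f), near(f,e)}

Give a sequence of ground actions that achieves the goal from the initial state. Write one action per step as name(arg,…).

flip(e,b); step(f,e); tag(b,e)

1. flip(e,b)  →  {at(b), at(c), clear(e), near(d,e), near(e,f), near(f,d), on(b), on(c), on(e), on(f)}
2. step(f,e)  →  {at(b), at(c), clear(e), near(d,e), near(e,f), near(f,d), near(f,e), near(f,f), on(b), on(c), on(e), on(f)}
3. tag(b,e)  →  {at(b), at(c), clear(b), clear(e), near(b,e), near(d,e), near(e,f), near(f,d), near(f,e), near(f,f), on(b), on(c), on(e), on(f)}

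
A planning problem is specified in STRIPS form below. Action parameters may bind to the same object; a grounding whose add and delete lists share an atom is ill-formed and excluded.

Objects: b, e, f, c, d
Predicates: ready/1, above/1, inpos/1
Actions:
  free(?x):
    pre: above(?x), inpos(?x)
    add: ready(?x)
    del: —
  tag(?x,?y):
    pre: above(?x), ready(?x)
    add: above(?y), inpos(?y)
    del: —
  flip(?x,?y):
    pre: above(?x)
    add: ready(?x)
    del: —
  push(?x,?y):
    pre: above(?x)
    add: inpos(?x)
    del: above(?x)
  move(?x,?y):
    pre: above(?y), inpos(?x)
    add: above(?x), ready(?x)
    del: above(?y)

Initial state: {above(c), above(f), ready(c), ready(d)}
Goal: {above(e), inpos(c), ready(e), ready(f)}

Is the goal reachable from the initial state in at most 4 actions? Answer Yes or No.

1. tag(c,e)  →  {above(c), above(e), above(f), inpos(e), ready(c), ready(d)}
2. free(e)  →  {above(c), above(e), above(f), inpos(e), ready(c), ready(d), ready(e)}
3. tag(e,c)  →  {above(c), above(e), above(f), inpos(c), inpos(e), ready(c), ready(d), ready(e)}
4. flip(f,b)  →  {above(c), above(e), above(f), inpos(c), inpos(e), ready(c), ready(d), ready(e), ready(f)}
optimal plan length = 4; 4 ≤ 4

Yes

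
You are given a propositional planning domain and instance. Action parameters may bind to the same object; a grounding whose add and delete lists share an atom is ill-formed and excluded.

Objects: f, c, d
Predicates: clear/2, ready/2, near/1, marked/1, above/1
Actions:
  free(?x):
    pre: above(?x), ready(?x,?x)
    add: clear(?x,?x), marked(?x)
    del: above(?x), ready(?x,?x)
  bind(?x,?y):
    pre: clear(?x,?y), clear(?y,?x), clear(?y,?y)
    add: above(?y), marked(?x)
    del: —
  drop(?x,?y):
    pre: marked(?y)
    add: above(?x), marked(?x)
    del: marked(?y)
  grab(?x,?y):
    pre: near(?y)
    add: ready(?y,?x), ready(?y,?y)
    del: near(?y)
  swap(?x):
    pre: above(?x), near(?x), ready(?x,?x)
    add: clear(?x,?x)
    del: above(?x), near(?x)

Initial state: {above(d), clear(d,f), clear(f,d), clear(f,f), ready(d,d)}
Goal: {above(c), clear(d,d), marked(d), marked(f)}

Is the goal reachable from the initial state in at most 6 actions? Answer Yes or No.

1. free(d)  →  {clear(d,d), clear(d,f), clear(f,d), clear(f,f), marked(d)}
2. bind(f,f)  →  {above(f), clear(d,d), clear(d,f), clear(f,d), clear(f,f), marked(d), marked(f)}
3. drop(c,f)  →  {above(c), above(f), clear(d,d), clear(d,f), clear(f,d), clear(f,f), marked(c), marked(d)}
4. bind(f,f)  →  {above(c), above(f), clear(d,d), clear(d,f), clear(f,d), clear(f,f), marked(c), marked(d), marked(f)}
optimal plan length = 4; 4 ≤ 6

Yes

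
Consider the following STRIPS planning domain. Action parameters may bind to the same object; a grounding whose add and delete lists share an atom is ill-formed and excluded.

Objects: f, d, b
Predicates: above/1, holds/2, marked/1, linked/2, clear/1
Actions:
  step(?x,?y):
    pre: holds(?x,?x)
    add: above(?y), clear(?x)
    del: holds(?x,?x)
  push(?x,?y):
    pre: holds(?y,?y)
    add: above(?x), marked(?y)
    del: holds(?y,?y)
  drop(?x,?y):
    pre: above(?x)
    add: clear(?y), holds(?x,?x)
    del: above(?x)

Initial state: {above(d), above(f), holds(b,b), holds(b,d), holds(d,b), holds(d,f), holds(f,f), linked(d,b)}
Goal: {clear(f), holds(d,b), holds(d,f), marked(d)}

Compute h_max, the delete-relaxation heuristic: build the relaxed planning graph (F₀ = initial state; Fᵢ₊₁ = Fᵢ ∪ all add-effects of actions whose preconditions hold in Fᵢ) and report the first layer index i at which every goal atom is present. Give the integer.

2

F0 = init (8 atoms)
F1 = F0 ∪ {above(b), clear(b), clear(d), clear(f), holds(d,d), marked(b), marked(f)}  (15 atoms)
F2 = F1 ∪ {marked(d)}  (16 atoms)
goal ⊆ F2  ⇒  h_max = 2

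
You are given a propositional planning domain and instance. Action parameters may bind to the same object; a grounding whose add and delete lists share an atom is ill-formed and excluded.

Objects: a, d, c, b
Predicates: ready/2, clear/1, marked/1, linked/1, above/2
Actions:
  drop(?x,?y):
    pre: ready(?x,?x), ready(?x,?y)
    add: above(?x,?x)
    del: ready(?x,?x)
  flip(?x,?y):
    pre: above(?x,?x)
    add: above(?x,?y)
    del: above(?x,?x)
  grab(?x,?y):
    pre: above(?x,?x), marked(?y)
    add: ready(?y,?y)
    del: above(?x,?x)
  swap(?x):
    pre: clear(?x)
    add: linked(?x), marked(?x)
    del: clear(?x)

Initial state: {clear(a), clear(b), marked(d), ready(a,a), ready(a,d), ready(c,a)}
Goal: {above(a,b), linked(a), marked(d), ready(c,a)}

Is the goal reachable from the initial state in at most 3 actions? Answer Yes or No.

1. drop(a,a)  →  {above(a,a), clear(a), clear(b), marked(d), ready(a,d), ready(c,a)}
2. flip(a,b)  →  {above(a,b), clear(a), clear(b), marked(d), ready(a,d), ready(c,a)}
3. swap(a)  →  {above(a,b), clear(b), linked(a), marked(a), marked(d), ready(a,d), ready(c,a)}
optimal plan length = 3; 3 ≤ 3

Yes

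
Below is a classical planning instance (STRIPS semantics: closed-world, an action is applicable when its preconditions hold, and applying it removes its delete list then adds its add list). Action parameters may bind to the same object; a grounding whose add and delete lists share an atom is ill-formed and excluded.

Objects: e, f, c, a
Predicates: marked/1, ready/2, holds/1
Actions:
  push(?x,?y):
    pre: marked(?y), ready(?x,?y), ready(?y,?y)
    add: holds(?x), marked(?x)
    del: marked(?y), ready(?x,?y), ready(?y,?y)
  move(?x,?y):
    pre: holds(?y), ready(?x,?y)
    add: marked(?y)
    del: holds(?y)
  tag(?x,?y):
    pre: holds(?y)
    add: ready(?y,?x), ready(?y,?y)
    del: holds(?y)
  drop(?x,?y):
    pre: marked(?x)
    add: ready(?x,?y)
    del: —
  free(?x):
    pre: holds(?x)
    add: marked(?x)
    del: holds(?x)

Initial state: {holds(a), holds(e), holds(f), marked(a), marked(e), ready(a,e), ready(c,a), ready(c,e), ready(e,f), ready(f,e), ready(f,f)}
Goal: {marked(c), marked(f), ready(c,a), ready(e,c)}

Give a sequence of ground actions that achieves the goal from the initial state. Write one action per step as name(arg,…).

move(e,f); tag(c,e); push(c,e)

1. move(e,f)  →  {holds(a), holds(e), marked(a), marked(e), marked(f), ready(a,e), ready(c,a), ready(c,e), ready(e,f), ready(f,e), ready(f,f)}
2. tag(c,e)  →  {holds(a), marked(a), marked(e), marked(f), ready(a,e), ready(c,a), ready(c,e), ready(e,c), ready(e,e), ready(e,f), ready(f,e), ready(f,f)}
3. push(c,e)  →  {holds(a), holds(c), marked(a), marked(c), marked(f), ready(a,e), ready(c,a), ready(e,c), ready(e,f), ready(f,e), ready(f,f)}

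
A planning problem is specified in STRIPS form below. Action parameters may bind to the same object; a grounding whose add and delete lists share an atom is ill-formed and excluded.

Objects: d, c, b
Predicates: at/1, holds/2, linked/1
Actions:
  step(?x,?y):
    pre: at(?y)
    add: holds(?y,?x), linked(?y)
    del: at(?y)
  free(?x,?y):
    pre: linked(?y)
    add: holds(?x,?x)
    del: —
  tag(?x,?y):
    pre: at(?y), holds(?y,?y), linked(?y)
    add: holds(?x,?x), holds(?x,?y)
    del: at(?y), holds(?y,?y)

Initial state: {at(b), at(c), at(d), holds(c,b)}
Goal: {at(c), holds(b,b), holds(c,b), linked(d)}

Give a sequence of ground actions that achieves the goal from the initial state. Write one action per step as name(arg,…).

1. step(d,d)  →  {at(b), at(c), holds(c,b), holds(d,d), linked(d)}
2. step(b,b)  →  {at(c), holds(b,b), holds(c,b), holds(d,d), linked(b), linked(d)}

step(d,d); step(b,b)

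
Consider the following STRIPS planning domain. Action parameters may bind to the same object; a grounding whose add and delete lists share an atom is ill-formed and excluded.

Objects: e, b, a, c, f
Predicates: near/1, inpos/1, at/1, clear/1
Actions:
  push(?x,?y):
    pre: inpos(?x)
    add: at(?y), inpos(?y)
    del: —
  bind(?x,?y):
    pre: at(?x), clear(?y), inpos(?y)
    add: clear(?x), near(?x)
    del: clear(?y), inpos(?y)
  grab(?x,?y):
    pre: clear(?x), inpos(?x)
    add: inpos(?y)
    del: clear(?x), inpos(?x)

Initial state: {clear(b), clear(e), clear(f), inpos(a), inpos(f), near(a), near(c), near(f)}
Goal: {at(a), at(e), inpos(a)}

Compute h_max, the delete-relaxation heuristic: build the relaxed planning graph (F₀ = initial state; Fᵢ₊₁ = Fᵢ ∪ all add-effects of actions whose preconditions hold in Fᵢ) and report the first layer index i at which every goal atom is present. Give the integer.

F0 = init (8 atoms)
F1 = F0 ∪ {at(a), at(b), at(c), at(e), at(f), inpos(b), inpos(c), inpos(e)}  (16 atoms)
goal ⊆ F1  ⇒  h_max = 1

1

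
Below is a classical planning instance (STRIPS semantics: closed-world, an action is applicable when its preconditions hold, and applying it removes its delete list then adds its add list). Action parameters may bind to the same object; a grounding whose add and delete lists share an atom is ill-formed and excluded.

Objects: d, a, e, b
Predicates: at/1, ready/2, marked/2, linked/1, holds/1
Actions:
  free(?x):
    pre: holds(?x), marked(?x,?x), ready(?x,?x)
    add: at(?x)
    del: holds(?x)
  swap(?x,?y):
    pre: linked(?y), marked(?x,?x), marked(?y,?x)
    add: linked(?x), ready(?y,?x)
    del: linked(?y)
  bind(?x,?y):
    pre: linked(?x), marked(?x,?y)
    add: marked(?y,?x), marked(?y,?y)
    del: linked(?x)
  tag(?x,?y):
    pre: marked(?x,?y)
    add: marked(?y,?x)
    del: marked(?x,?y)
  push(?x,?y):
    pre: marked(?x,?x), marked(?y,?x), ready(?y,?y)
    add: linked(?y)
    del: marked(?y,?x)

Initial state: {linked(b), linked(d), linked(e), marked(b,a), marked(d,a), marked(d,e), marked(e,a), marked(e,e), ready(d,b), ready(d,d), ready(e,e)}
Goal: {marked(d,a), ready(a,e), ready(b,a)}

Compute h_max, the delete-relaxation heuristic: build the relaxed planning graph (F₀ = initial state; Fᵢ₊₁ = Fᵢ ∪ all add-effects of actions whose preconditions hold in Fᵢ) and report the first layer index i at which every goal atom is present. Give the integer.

F0 = init (11 atoms)
F1 = F0 ∪ {marked(a,a), marked(a,b), marked(a,d), marked(a,e), marked(e,d), ready(d,e)}  (17 atoms)
F2 = F1 ∪ {linked(a), marked(d,d), ready(b,a), ready(d,a), ready(e,a)}  (22 atoms)
F3 = F2 ∪ {marked(b,b), ready(a,d), ready(a,e), ready(e,d)}  (26 atoms)
goal ⊆ F3  ⇒  h_max = 3

3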